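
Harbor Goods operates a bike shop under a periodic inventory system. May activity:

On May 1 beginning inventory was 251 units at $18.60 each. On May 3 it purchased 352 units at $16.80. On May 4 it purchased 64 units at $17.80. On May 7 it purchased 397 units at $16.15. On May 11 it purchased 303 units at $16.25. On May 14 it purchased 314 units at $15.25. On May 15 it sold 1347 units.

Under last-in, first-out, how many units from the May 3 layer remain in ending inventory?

May 15, 1347 sold [LIFO — newest first]: 314 @ $15.25 + 303 @ $16.25 + 397 @ $16.15 + 64 @ $17.80 + 269 @ $16.80 = $21,782.20
Ending inventory: 251 @ $18.60 + 83 @ $16.80 = $6,063.00

83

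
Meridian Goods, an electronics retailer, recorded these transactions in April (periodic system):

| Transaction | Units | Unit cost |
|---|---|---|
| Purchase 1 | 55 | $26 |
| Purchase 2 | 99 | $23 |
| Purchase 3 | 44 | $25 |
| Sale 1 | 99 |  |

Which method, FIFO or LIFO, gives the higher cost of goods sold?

FIFO

FIFO COGS: 55 @ $26 + 44 @ $23 = $2,442
LIFO COGS: 44 @ $25 + 55 @ $23 = $2,365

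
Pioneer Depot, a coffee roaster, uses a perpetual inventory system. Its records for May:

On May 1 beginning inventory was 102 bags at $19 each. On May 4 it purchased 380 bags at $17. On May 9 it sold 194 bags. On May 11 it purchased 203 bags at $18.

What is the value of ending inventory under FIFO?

May 9, 194 sold [FIFO — oldest first]: 102 @ $19 + 92 @ $17 = $3,502
Ending inventory: 288 @ $17 + 203 @ $18 = $8,550

Ending inventory = $8,550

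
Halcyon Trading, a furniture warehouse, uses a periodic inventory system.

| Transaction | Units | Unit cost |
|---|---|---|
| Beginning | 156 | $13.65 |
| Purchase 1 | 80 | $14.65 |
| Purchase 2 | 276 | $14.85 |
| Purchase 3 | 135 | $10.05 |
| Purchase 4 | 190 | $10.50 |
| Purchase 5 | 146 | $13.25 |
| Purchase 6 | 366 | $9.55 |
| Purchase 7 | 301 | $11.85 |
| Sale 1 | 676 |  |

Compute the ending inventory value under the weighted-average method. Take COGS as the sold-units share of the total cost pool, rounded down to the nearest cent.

Ending inventory = $11,657.55

Sale 1, sell 676: 676/1650 × $19,748.40 → $8,090.85
Ending inventory (cost pool remaining) = $11,657.55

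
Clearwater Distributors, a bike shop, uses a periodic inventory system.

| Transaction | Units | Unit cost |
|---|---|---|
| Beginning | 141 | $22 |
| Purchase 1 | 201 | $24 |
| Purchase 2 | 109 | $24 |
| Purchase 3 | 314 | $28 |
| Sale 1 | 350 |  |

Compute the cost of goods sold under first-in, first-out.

COGS = $8,118

Sale 1 (350) [FIFO — oldest first]: 141 @ $22 + 201 @ $24 + 8 @ $24 = $8,118
Ending inventory: 101 @ $24 + 314 @ $28 = $11,216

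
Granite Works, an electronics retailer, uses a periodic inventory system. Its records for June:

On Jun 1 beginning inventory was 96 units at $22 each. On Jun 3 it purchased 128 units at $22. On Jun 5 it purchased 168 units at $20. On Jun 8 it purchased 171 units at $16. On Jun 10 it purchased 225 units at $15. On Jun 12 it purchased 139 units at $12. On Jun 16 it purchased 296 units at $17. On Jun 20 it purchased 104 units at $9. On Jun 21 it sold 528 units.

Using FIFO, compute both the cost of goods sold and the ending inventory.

Jun 21, 528 sold [FIFO — oldest first]: 96 @ $22 + 128 @ $22 + 168 @ $20 + 136 @ $16 = $10,464
Ending inventory: 35 @ $16 + 225 @ $15 + 139 @ $12 + 296 @ $17 + 104 @ $9 = $11,571

COGS = $10,464; ending inventory = $11,571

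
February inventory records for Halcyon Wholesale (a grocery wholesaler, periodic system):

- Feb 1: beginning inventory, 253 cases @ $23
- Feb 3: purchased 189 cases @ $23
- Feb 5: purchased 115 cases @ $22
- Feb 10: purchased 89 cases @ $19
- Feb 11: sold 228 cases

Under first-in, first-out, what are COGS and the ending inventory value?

COGS = $5,244; ending inventory = $9,143

Feb 11, 228 sold [FIFO — oldest first]: 228 @ $23 = $5,244
Ending inventory: 25 @ $23 + 189 @ $23 + 115 @ $22 + 89 @ $19 = $9,143
Check: goods available $14,387 = COGS $5,244 + ending $9,143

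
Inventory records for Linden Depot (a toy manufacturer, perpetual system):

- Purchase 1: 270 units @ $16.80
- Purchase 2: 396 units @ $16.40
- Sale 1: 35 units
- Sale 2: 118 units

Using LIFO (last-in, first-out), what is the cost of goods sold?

COGS = $2,509.20

Sale 1 (35) [LIFO — newest first]: 35 @ $16.40 = $574.00
Sale 2 (118) [LIFO — newest first]: 118 @ $16.40 = $1,935.20
Total COGS = $574.00 + $1,935.20 = $2,509.20
Ending inventory: 270 @ $16.80 + 243 @ $16.40 = $8,521.20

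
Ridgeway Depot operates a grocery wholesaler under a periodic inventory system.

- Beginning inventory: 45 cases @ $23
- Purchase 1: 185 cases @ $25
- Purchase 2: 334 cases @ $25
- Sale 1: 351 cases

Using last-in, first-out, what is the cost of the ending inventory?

Ending inventory = $5,235

Sale 1 (351) [LIFO — newest first]: 334 @ $25 + 17 @ $25 = $8,775
Ending inventory: 45 @ $23 + 168 @ $25 = $5,235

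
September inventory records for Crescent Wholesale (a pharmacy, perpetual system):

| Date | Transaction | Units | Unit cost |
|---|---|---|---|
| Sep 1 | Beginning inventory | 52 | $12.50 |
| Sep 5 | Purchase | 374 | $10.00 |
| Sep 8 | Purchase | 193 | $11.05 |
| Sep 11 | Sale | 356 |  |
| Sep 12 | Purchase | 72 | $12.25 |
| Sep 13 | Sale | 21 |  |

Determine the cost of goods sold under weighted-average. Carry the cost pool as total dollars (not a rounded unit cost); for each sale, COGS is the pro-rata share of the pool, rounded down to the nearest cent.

COGS = $3,980.32

After Sep 1: 52 on hand, pool $650.00 (≈ $12.5000 each)
After Sep 5: 426 on hand, pool $4,390.00 (≈ $10.3052 each)
After Sep 8: 619 on hand, pool $6,522.65 (≈ $10.5374 each)
Sep 11, sell 356: 356/619 × $6,522.65 → $3,751.31
After Sep 12: 335 on hand, pool $3,653.34 (≈ $10.9055 each)
Sep 13, sell 21: 21/335 × $3,653.34 → $229.01
Total COGS = $3,751.31 + $229.01 = $3,980.32
Ending inventory (cost pool remaining) = $3,424.33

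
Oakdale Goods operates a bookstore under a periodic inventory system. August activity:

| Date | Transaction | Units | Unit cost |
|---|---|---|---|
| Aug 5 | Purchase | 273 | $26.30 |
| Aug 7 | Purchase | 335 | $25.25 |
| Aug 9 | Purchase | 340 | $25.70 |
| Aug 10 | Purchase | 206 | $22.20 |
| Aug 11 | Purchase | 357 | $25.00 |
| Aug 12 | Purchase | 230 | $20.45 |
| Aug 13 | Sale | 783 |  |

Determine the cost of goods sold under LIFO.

COGS = $17,979.70

Aug 13, 783 sold [LIFO — newest first]: 230 @ $20.45 + 357 @ $25.00 + 196 @ $22.20 = $17,979.70
Ending inventory: 273 @ $26.30 + 335 @ $25.25 + 340 @ $25.70 + 10 @ $22.20 = $24,598.65
Check: goods available $42,578.35 = COGS $17,979.70 + ending $24,598.65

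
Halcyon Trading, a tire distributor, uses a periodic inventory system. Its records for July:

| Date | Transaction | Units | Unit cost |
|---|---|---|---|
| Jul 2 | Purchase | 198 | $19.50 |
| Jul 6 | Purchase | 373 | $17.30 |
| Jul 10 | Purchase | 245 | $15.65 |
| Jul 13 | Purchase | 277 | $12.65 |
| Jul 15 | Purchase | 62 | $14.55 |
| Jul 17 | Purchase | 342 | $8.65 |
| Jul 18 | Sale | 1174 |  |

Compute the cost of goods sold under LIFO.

Jul 18, 1174 sold [LIFO — newest first]: 342 @ $8.65 + 62 @ $14.55 + 277 @ $12.65 + 245 @ $15.65 + 248 @ $17.30 = $15,489.10
Ending inventory: 198 @ $19.50 + 125 @ $17.30 = $6,023.50
Check: goods available $21,512.60 = COGS $15,489.10 + ending $6,023.50

COGS = $15,489.10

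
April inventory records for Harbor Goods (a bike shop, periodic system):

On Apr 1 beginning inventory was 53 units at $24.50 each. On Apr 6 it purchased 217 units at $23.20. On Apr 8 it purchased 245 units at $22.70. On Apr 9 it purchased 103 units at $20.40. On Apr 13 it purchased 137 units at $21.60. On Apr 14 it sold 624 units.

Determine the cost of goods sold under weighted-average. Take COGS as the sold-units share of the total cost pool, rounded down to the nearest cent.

COGS = $14,012.97

Apr 14, sell 624: 624/755 × $16,954.80 → $14,012.97
Ending inventory (cost pool remaining) = $2,941.83
Check: goods available $16,954.80 = COGS $14,012.97 + ending $2,941.83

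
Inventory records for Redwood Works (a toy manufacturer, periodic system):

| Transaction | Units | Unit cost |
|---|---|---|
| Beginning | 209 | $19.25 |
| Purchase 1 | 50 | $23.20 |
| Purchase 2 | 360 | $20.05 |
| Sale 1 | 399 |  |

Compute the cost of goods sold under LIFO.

Sale 1 (399) [LIFO — newest first]: 360 @ $20.05 + 39 @ $23.20 = $8,122.80
Ending inventory: 209 @ $19.25 + 11 @ $23.20 = $4,278.45

COGS = $8,122.80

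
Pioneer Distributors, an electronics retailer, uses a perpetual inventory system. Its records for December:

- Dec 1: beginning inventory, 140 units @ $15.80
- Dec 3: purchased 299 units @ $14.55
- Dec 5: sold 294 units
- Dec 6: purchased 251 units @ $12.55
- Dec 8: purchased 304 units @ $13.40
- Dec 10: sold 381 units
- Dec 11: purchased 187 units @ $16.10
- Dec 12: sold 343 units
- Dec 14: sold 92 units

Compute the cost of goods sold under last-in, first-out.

COGS = $15,675.00

Dec 5, 294 sold [LIFO — newest first]: 294 @ $14.55 = $4,277.70
Dec 10, 381 sold [LIFO — newest first]: 304 @ $13.40 + 77 @ $12.55 = $5,039.95
Dec 12, 343 sold [LIFO — newest first]: 187 @ $16.10 + 156 @ $12.55 = $4,968.50
Dec 14, 92 sold [LIFO — newest first]: 18 @ $12.55 + 5 @ $14.55 + 69 @ $15.80 = $1,388.85
Total COGS = $4,277.70 + $5,039.95 + $4,968.50 + $1,388.85 = $15,675.00
Ending inventory: 71 @ $15.80 = $1,121.80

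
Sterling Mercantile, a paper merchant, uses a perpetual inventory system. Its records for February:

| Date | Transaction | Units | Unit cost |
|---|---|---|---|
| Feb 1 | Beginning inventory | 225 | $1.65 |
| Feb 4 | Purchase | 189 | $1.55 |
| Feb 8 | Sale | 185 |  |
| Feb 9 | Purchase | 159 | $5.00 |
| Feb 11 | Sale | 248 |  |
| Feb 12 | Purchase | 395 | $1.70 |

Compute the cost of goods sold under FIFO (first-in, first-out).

Feb 8, 185 sold [FIFO — oldest first]: 185 @ $1.65 = $305.25
Feb 11, 248 sold [FIFO — oldest first]: 40 @ $1.65 + 189 @ $1.55 + 19 @ $5.00 = $453.95
Total COGS = $305.25 + $453.95 = $759.20
Ending inventory: 140 @ $5.00 + 395 @ $1.70 = $1,371.50
Check: goods available $2,130.70 = COGS $759.20 + ending $1,371.50

COGS = $759.20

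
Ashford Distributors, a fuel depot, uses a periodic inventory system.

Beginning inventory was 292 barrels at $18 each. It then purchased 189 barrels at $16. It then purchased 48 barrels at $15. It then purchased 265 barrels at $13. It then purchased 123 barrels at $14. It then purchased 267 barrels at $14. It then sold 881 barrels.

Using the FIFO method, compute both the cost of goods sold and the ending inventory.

COGS = $13,663; ending inventory = $4,242

Sale 1 (881) [FIFO — oldest first]: 292 @ $18 + 189 @ $16 + 48 @ $15 + 265 @ $13 + 87 @ $14 = $13,663
Ending inventory: 36 @ $14 + 267 @ $14 = $4,242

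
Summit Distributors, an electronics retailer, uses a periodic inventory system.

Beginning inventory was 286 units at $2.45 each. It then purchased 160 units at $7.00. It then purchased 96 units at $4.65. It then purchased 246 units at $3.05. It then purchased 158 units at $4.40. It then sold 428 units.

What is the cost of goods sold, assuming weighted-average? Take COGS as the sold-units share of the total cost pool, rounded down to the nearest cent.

Sale 1, sell 428: 428/946 × $3,712.60 → $1,679.69
Ending inventory (cost pool remaining) = $2,032.91
Check: goods available $3,712.60 = COGS $1,679.69 + ending $2,032.91

COGS = $1,679.69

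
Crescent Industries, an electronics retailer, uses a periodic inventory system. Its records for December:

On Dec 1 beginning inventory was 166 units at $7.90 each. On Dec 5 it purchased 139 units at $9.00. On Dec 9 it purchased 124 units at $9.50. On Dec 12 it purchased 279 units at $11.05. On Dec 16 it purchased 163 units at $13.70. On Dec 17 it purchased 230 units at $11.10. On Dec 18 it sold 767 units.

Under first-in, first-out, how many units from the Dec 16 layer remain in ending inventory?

104

Dec 18, 767 sold [FIFO — oldest first]: 166 @ $7.90 + 139 @ $9.00 + 124 @ $9.50 + 279 @ $11.05 + 59 @ $13.70 = $7,631.65
Ending inventory: 104 @ $13.70 + 230 @ $11.10 = $3,977.80
Check: goods available $11,609.45 = COGS $7,631.65 + ending $3,977.80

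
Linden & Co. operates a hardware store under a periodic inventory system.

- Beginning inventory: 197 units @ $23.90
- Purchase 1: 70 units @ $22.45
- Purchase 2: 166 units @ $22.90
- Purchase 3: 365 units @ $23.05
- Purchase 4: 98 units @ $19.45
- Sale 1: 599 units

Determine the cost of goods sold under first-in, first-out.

Sale 1 (599) [FIFO — oldest first]: 197 @ $23.90 + 70 @ $22.45 + 166 @ $22.90 + 166 @ $23.05 = $13,907.50
Ending inventory: 199 @ $23.05 + 98 @ $19.45 = $6,493.05

COGS = $13,907.50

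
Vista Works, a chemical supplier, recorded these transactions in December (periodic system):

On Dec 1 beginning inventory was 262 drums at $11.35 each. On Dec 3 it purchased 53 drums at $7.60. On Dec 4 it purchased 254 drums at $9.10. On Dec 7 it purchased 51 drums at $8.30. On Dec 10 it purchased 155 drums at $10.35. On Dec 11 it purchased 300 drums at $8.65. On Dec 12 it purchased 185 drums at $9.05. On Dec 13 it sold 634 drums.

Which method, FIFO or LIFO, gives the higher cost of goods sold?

FIFO

FIFO COGS: 262 @ $11.35 + 53 @ $7.60 + 254 @ $9.10 + 51 @ $8.30 + 14 @ $10.35 = $6,256.10
LIFO COGS: 185 @ $9.05 + 300 @ $8.65 + 149 @ $10.35 = $5,811.40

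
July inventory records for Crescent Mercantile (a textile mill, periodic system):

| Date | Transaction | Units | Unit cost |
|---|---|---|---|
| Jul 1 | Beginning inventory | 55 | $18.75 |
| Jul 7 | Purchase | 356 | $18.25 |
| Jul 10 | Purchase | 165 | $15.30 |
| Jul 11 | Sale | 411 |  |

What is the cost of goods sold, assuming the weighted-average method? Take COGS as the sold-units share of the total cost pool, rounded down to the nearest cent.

COGS = $7,173.05

Jul 11, sell 411: 411/576 × $10,052.75 → $7,173.05
Ending inventory (cost pool remaining) = $2,879.70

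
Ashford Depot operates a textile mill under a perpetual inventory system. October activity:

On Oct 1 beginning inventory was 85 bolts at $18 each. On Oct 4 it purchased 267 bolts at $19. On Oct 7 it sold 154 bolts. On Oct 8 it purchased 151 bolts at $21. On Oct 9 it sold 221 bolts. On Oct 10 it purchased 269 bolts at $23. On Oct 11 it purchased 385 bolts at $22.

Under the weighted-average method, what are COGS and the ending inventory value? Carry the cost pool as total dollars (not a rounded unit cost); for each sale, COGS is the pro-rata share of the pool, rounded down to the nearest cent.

After Oct 1: 85 on hand, pool $1,530.00 (≈ $18.0000 each)
After Oct 4: 352 on hand, pool $6,603.00 (≈ $18.7585 each)
Oct 7, sell 154: 154/352 × $6,603.00 → $2,888.81
After Oct 8: 349 on hand, pool $6,885.19 (≈ $19.7283 each)
Oct 9, sell 221: 221/349 × $6,885.19 → $4,359.96
After Oct 10: 397 on hand, pool $8,712.23 (≈ $21.9452 each)
After Oct 11: 782 on hand, pool $17,182.23 (≈ $21.9722 each)
Total COGS = $2,888.81 + $4,359.96 = $7,248.77
Ending inventory (cost pool remaining) = $17,182.23

COGS = $7,248.77; ending inventory = $17,182.23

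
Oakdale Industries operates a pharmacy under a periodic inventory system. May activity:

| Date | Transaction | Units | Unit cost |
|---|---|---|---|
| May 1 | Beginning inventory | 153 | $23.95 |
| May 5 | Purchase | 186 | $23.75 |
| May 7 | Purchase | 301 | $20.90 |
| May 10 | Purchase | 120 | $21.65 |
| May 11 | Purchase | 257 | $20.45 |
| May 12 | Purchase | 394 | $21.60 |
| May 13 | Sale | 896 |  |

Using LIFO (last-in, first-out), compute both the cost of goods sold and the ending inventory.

May 13, 896 sold [LIFO — newest first]: 394 @ $21.60 + 257 @ $20.45 + 120 @ $21.65 + 125 @ $20.90 = $18,976.55
Ending inventory: 153 @ $23.95 + 186 @ $23.75 + 176 @ $20.90 = $11,760.25

COGS = $18,976.55; ending inventory = $11,760.25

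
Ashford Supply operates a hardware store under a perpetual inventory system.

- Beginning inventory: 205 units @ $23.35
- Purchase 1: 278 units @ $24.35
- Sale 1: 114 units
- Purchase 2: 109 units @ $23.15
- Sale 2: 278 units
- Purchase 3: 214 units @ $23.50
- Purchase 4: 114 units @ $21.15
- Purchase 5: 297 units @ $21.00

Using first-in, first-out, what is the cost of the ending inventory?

Sale 1 (114) [FIFO — oldest first]: 114 @ $23.35 = $2,661.90
Sale 2 (278) [FIFO — oldest first]: 91 @ $23.35 + 187 @ $24.35 = $6,678.30
Total COGS = $2,661.90 + $6,678.30 = $9,340.20
Ending inventory: 91 @ $24.35 + 109 @ $23.15 + 214 @ $23.50 + 114 @ $21.15 + 297 @ $21.00 = $18,416.30

Ending inventory = $18,416.30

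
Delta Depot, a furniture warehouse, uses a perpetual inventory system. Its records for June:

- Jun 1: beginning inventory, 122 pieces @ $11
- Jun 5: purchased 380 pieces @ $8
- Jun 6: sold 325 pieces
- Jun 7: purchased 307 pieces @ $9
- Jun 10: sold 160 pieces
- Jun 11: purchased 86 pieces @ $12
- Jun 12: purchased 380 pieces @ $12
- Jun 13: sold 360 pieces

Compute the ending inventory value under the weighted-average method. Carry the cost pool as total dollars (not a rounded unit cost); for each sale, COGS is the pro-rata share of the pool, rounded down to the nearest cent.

Ending inventory = $4,613.47

After Jun 1: 122 on hand, pool $1,342.00 (≈ $11.0000 each)
After Jun 5: 502 on hand, pool $4,382.00 (≈ $8.7291 each)
Jun 6, sell 325: 325/502 × $4,382.00 → $2,836.95
After Jun 7: 484 on hand, pool $4,308.05 (≈ $8.9009 each)
Jun 10, sell 160: 160/484 × $4,308.05 → $1,424.14
After Jun 11: 410 on hand, pool $3,915.91 (≈ $9.5510 each)
After Jun 12: 790 on hand, pool $8,475.91 (≈ $10.7290 each)
Jun 13, sell 360: 360/790 × $8,475.91 → $3,862.44
Total COGS = $2,836.95 + $1,424.14 + $3,862.44 = $8,123.53
Ending inventory (cost pool remaining) = $4,613.47
Check: goods available $12,737.00 = COGS $8,123.53 + ending $4,613.47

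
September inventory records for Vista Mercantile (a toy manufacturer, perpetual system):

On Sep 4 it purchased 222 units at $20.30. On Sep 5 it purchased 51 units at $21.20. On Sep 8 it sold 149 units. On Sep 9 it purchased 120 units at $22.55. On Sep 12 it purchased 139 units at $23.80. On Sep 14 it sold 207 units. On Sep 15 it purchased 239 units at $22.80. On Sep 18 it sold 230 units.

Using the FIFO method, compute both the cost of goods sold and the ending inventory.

COGS = $12,833.20; ending inventory = $4,218.00

Sep 8, 149 sold [FIFO — oldest first]: 149 @ $20.30 = $3,024.70
Sep 14, 207 sold [FIFO — oldest first]: 73 @ $20.30 + 51 @ $21.20 + 83 @ $22.55 = $4,434.75
Sep 18, 230 sold [FIFO — oldest first]: 37 @ $22.55 + 139 @ $23.80 + 54 @ $22.80 = $5,373.75
Total COGS = $3,024.70 + $4,434.75 + $5,373.75 = $12,833.20
Ending inventory: 185 @ $22.80 = $4,218.00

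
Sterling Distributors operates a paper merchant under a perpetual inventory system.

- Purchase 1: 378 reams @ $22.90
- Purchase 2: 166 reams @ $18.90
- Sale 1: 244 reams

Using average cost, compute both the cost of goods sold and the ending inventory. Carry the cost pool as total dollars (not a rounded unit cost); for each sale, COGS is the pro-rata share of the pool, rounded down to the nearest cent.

COGS = $5,289.77; ending inventory = $6,503.83

After Purchase 1: 378 on hand, pool $8,656.20 (≈ $22.9000 each)
After Purchase 2: 544 on hand, pool $11,793.60 (≈ $21.6794 each)
Sale 1, sell 244: 244/544 × $11,793.60 → $5,289.77
Ending inventory (cost pool remaining) = $6,503.83
Check: goods available $11,793.60 = COGS $5,289.77 + ending $6,503.83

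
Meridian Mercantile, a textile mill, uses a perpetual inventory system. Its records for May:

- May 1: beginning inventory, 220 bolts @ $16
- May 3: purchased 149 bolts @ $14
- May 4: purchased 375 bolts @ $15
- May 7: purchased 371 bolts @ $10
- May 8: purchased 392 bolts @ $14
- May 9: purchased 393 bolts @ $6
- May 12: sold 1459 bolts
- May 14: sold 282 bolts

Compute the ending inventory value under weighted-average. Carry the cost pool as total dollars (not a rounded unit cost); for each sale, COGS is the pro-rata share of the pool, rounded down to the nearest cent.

After May 1: 220 on hand, pool $3,520.00 (≈ $16.0000 each)
After May 3: 369 on hand, pool $5,606.00 (≈ $15.1924 each)
After May 4: 744 on hand, pool $11,231.00 (≈ $15.0954 each)
After May 7: 1115 on hand, pool $14,941.00 (≈ $13.4000 each)
After May 8: 1507 on hand, pool $20,429.00 (≈ $13.5561 each)
After May 9: 1900 on hand, pool $22,787.00 (≈ $11.9932 each)
May 12, sell 1459: 1459/1900 × $22,787.00 → $17,498.01
May 14, sell 282: 282/441 × $5,288.99 → $3,382.07
Total COGS = $17,498.01 + $3,382.07 = $20,880.08
Ending inventory (cost pool remaining) = $1,906.92
Check: goods available $22,787.00 = COGS $20,880.08 + ending $1,906.92

Ending inventory = $1,906.92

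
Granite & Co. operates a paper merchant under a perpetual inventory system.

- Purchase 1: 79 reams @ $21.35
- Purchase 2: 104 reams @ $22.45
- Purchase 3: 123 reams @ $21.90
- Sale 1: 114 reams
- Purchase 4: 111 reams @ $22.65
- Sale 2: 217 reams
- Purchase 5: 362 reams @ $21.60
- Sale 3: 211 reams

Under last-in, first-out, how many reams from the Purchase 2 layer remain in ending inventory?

7

Sale 1 (114) [LIFO — newest first]: 114 @ $21.90 = $2,496.60
Sale 2 (217) [LIFO — newest first]: 111 @ $22.65 + 9 @ $21.90 + 97 @ $22.45 = $4,888.90
Sale 3 (211) [LIFO — newest first]: 211 @ $21.60 = $4,557.60
Total COGS = $2,496.60 + $4,888.90 + $4,557.60 = $11,943.10
Ending inventory: 79 @ $21.35 + 7 @ $22.45 + 151 @ $21.60 = $5,105.40
Check: goods available $17,048.50 = COGS $11,943.10 + ending $5,105.40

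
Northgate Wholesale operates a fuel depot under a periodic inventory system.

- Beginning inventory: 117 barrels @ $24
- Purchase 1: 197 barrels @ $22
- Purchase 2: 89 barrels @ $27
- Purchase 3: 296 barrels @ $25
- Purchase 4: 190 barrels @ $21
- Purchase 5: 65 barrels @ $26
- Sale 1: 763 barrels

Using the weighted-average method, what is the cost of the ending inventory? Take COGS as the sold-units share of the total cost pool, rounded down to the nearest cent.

Sale 1, sell 763: 763/954 × $22,625.00 → $18,095.25
Ending inventory (cost pool remaining) = $4,529.75

Ending inventory = $4,529.75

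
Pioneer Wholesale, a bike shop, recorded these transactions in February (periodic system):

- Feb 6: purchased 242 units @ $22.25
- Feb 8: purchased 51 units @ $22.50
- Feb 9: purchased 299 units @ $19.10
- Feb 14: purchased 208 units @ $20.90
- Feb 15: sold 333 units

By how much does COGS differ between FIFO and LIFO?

FIFO COGS: 242 @ $22.25 + 51 @ $22.50 + 40 @ $19.10 = $7,296.00
LIFO COGS: 208 @ $20.90 + 125 @ $19.10 = $6,734.70
Difference = |$7,296.00 − $6,734.70| = $561.30

$561.30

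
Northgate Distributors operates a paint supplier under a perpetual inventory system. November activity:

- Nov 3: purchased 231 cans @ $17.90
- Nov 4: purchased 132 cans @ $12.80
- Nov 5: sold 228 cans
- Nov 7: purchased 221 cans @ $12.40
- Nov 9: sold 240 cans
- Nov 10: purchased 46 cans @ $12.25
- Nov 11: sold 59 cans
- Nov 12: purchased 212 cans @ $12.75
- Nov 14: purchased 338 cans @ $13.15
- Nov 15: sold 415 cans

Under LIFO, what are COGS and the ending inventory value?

Nov 5, 228 sold [LIFO — newest first]: 132 @ $12.80 + 96 @ $17.90 = $3,408.00
Nov 9, 240 sold [LIFO — newest first]: 221 @ $12.40 + 19 @ $17.90 = $3,080.50
Nov 11, 59 sold [LIFO — newest first]: 46 @ $12.25 + 13 @ $17.90 = $796.20
Nov 15, 415 sold [LIFO — newest first]: 338 @ $13.15 + 77 @ $12.75 = $5,426.45
Total COGS = $3,408.00 + $3,080.50 + $796.20 + $5,426.45 = $12,711.15
Ending inventory: 103 @ $17.90 + 135 @ $12.75 = $3,564.95

COGS = $12,711.15; ending inventory = $3,564.95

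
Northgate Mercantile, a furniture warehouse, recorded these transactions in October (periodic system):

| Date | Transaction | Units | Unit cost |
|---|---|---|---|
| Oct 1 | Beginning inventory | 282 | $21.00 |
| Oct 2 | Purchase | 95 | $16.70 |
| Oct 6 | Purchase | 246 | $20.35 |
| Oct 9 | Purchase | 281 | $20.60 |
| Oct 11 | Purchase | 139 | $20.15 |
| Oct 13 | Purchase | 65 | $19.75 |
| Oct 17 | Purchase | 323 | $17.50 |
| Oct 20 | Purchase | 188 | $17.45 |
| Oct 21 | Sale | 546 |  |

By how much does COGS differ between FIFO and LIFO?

FIFO COGS: 282 @ $21.00 + 95 @ $16.70 + 169 @ $20.35 = $10,947.65
LIFO COGS: 188 @ $17.45 + 323 @ $17.50 + 35 @ $19.75 = $9,624.35
Difference = |$10,947.65 − $9,624.35| = $1,323.30

$1,323.30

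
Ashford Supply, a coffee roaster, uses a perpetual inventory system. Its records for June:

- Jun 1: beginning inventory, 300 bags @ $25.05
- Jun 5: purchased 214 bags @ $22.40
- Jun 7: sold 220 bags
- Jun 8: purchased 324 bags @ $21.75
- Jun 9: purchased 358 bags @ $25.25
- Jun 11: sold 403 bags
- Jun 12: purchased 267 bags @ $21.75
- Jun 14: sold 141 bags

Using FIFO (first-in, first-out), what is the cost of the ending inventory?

Jun 7, 220 sold [FIFO — oldest first]: 220 @ $25.05 = $5,511.00
Jun 11, 403 sold [FIFO — oldest first]: 80 @ $25.05 + 214 @ $22.40 + 109 @ $21.75 = $9,168.35
Jun 14, 141 sold [FIFO — oldest first]: 141 @ $21.75 = $3,066.75
Total COGS = $5,511.00 + $9,168.35 + $3,066.75 = $17,746.10
Ending inventory: 74 @ $21.75 + 358 @ $25.25 + 267 @ $21.75 = $16,456.25

Ending inventory = $16,456.25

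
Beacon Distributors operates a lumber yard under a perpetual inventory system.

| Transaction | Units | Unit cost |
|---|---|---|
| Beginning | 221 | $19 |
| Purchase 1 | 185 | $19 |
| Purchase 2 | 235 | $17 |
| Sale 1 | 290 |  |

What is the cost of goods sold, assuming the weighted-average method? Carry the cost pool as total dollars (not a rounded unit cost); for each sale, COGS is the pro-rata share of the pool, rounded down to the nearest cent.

COGS = $5,297.36

After Beginning: 221 on hand, pool $4,199.00 (≈ $19.0000 each)
After Purchase 1: 406 on hand, pool $7,714.00 (≈ $19.0000 each)
After Purchase 2: 641 on hand, pool $11,709.00 (≈ $18.2668 each)
Sale 1, sell 290: 290/641 × $11,709.00 → $5,297.36
Ending inventory (cost pool remaining) = $6,411.64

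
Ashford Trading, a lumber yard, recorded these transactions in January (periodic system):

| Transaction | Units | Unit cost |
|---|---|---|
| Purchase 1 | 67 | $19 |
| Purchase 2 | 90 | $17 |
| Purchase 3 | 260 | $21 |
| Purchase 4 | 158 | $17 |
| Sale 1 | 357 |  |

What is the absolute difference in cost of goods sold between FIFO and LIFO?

FIFO COGS: 67 @ $19 + 90 @ $17 + 200 @ $21 = $7,003
LIFO COGS: 158 @ $17 + 199 @ $21 = $6,865
Difference = |$7,003 − $6,865| = $138

$138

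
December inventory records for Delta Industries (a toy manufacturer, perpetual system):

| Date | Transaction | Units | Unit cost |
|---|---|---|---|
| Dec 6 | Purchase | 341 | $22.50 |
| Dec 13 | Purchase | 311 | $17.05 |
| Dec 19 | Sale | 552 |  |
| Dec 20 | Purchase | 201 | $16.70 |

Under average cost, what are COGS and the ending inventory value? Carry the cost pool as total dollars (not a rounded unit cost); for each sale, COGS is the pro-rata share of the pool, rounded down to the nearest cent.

After Dec 6: 341 on hand, pool $7,672.50 (≈ $22.5000 each)
After Dec 13: 652 on hand, pool $12,975.05 (≈ $19.9004 each)
Dec 19, sell 552: 552/652 × $12,975.05 → $10,985.01
After Dec 20: 301 on hand, pool $5,346.74 (≈ $17.7633 each)
Ending inventory (cost pool remaining) = $5,346.74
Check: goods available $16,331.75 = COGS $10,985.01 + ending $5,346.74

COGS = $10,985.01; ending inventory = $5,346.74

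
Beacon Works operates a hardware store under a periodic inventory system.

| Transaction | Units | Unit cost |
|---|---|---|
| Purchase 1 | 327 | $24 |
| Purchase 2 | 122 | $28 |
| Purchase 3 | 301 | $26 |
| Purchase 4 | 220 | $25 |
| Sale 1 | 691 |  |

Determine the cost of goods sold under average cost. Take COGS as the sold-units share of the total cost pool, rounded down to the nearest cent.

Sale 1, sell 691: 691/970 × $24,590.00 → $17,517.20
Ending inventory (cost pool remaining) = $7,072.80

COGS = $17,517.20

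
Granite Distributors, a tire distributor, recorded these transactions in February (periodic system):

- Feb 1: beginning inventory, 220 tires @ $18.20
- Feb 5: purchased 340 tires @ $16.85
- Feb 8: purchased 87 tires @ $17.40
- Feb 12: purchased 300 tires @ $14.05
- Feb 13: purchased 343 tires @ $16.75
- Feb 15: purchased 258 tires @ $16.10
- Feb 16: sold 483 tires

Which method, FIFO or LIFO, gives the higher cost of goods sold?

FIFO COGS: 220 @ $18.20 + 263 @ $16.85 = $8,435.55
LIFO COGS: 258 @ $16.10 + 225 @ $16.75 = $7,922.55

FIFO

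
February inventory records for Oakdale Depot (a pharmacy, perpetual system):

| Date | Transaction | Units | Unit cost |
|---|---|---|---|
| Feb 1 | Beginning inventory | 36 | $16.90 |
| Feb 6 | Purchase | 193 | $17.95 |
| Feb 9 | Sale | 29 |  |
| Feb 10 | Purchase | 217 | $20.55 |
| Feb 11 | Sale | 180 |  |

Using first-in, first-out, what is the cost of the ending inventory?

Feb 9, 29 sold [FIFO — oldest first]: 29 @ $16.90 = $490.10
Feb 11, 180 sold [FIFO — oldest first]: 7 @ $16.90 + 173 @ $17.95 = $3,223.65
Total COGS = $490.10 + $3,223.65 = $3,713.75
Ending inventory: 20 @ $17.95 + 217 @ $20.55 = $4,818.35
Check: goods available $8,532.10 = COGS $3,713.75 + ending $4,818.35

Ending inventory = $4,818.35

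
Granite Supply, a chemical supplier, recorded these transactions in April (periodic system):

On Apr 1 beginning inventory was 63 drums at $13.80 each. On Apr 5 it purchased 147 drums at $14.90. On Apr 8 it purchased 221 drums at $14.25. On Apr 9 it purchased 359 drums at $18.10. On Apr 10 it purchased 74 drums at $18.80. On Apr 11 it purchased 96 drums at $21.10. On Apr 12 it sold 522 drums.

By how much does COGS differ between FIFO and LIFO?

FIFO COGS: 63 @ $13.80 + 147 @ $14.90 + 221 @ $14.25 + 91 @ $18.10 = $7,856.05
LIFO COGS: 96 @ $21.10 + 74 @ $18.80 + 352 @ $18.10 = $9,788.00
Difference = |$7,856.05 − $9,788.00| = $1,931.95

$1,931.95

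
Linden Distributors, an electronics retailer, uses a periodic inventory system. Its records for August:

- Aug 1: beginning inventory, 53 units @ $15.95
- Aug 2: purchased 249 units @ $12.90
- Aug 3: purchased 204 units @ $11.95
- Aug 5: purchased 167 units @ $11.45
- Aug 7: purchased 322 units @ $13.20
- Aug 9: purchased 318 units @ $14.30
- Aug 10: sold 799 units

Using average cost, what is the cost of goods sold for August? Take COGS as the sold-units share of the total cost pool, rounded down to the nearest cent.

Aug 10, sell 799: 799/1313 × $17,205.20 → $10,469.88
Ending inventory (cost pool remaining) = $6,735.32

COGS = $10,469.88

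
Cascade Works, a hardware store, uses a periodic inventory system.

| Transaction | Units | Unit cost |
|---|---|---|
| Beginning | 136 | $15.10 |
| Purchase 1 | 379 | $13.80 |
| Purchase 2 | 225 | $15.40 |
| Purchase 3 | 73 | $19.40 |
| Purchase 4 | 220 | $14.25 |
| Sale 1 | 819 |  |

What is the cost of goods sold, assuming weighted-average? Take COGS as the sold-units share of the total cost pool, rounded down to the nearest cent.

COGS = $12,130.39

Sale 1, sell 819: 819/1033 × $15,300.00 → $12,130.39
Ending inventory (cost pool remaining) = $3,169.61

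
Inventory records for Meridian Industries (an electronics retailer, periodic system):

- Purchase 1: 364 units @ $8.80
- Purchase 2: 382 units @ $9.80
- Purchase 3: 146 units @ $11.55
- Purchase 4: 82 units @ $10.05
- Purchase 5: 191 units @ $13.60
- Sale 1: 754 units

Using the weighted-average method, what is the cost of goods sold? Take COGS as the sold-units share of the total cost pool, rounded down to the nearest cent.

COGS = $7,801.99

Sale 1, sell 754: 754/1165 × $12,054.80 → $7,801.99
Ending inventory (cost pool remaining) = $4,252.81
Check: goods available $12,054.80 = COGS $7,801.99 + ending $4,252.81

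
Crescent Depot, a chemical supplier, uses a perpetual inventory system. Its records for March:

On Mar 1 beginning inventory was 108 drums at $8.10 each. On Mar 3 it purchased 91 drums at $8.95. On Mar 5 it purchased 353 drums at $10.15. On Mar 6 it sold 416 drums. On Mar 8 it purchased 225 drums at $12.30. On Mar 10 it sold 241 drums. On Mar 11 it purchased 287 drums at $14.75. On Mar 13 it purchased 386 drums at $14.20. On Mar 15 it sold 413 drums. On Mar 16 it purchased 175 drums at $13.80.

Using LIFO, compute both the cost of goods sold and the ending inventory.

Mar 6, 416 sold [LIFO — newest first]: 353 @ $10.15 + 63 @ $8.95 = $4,146.80
Mar 10, 241 sold [LIFO — newest first]: 225 @ $12.30 + 16 @ $8.95 = $2,910.70
Mar 15, 413 sold [LIFO — newest first]: 386 @ $14.20 + 27 @ $14.75 = $5,879.45
Total COGS = $4,146.80 + $2,910.70 + $5,879.45 = $12,936.95
Ending inventory: 108 @ $8.10 + 12 @ $8.95 + 260 @ $14.75 + 175 @ $13.80 = $7,232.20

COGS = $12,936.95; ending inventory = $7,232.20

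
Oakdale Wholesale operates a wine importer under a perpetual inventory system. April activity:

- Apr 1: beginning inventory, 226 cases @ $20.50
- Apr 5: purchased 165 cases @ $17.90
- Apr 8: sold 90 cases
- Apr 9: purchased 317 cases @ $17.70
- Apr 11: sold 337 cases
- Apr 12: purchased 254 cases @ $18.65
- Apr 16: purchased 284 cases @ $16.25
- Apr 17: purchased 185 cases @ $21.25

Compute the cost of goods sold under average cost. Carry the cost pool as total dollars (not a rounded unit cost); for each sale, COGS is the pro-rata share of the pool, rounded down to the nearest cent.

After Apr 1: 226 on hand, pool $4,633.00 (≈ $20.5000 each)
After Apr 5: 391 on hand, pool $7,586.50 (≈ $19.4028 each)
Apr 8, sell 90: 90/391 × $7,586.50 → $1,746.25
After Apr 9: 618 on hand, pool $11,451.15 (≈ $18.5294 each)
Apr 11, sell 337: 337/618 × $11,451.15 → $6,244.39
After Apr 12: 535 on hand, pool $9,943.86 (≈ $18.5867 each)
After Apr 16: 819 on hand, pool $14,558.86 (≈ $17.7764 each)
After Apr 17: 1004 on hand, pool $18,490.11 (≈ $18.4164 each)
Total COGS = $1,746.25 + $6,244.39 = $7,990.64
Ending inventory (cost pool remaining) = $18,490.11

COGS = $7,990.64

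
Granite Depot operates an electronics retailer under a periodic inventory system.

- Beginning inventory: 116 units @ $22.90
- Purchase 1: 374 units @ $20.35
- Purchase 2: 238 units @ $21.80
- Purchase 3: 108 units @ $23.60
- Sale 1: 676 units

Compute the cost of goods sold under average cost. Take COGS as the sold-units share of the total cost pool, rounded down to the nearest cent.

COGS = $14,558.66

Sale 1, sell 676: 676/836 × $18,004.50 → $14,558.66
Ending inventory (cost pool remaining) = $3,445.84
Check: goods available $18,004.50 = COGS $14,558.66 + ending $3,445.84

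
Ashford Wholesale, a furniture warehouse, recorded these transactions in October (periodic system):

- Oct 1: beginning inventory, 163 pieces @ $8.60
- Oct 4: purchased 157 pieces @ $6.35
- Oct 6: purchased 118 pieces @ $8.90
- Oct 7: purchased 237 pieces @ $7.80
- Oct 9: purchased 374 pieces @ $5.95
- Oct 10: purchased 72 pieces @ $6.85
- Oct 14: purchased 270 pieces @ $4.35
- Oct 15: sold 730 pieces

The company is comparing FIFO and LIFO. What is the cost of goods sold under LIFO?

FIFO COGS: 163 @ $8.60 + 157 @ $6.35 + 118 @ $8.90 + 237 @ $7.80 + 55 @ $5.95 = $5,624.80
LIFO COGS: 270 @ $4.35 + 72 @ $6.85 + 374 @ $5.95 + 14 @ $7.80 = $4,002.20

COGS = $4,002.20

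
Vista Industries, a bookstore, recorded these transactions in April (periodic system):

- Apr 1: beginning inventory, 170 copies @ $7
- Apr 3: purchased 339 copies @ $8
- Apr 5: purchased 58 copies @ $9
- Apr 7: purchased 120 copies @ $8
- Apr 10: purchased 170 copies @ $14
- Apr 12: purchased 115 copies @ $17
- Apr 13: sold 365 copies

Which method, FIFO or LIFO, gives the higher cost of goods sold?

FIFO COGS: 170 @ $7 + 195 @ $8 = $2,750
LIFO COGS: 115 @ $17 + 170 @ $14 + 80 @ $8 = $4,975

LIFO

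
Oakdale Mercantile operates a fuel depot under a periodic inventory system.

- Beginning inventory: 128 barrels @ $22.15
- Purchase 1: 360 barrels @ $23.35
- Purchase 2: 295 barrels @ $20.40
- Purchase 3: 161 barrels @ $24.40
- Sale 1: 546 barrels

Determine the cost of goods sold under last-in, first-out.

COGS = $12,047.90

Sale 1 (546) [LIFO — newest first]: 161 @ $24.40 + 295 @ $20.40 + 90 @ $23.35 = $12,047.90
Ending inventory: 128 @ $22.15 + 270 @ $23.35 = $9,139.70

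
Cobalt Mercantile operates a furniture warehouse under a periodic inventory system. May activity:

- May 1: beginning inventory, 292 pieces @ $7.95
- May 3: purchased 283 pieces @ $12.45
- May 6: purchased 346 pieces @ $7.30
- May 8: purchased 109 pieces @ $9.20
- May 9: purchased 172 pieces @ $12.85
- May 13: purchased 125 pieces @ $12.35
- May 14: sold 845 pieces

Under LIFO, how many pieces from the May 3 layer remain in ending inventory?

190

May 14, 845 sold [LIFO — newest first]: 125 @ $12.35 + 172 @ $12.85 + 109 @ $9.20 + 346 @ $7.30 + 93 @ $12.45 = $8,440.40
Ending inventory: 292 @ $7.95 + 190 @ $12.45 = $4,686.90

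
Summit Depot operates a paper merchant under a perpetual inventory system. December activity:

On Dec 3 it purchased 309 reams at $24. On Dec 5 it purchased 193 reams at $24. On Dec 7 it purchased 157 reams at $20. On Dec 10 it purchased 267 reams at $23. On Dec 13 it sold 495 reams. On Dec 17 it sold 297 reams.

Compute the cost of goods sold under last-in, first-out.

COGS = $18,113

Dec 13, 495 sold [LIFO — newest first]: 267 @ $23 + 157 @ $20 + 71 @ $24 = $10,985
Dec 17, 297 sold [LIFO — newest first]: 122 @ $24 + 175 @ $24 = $7,128
Total COGS = $10,985 + $7,128 = $18,113
Ending inventory: 134 @ $24 = $3,216
Check: goods available $21,329 = COGS $18,113 + ending $3,216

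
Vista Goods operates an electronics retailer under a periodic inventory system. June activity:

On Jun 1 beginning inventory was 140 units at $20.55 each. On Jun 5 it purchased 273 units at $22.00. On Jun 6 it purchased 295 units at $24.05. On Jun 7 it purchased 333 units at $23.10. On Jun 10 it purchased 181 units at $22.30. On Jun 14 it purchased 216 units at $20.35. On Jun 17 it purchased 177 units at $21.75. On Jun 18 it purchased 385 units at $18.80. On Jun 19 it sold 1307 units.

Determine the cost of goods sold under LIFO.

Jun 19, 1307 sold [LIFO — newest first]: 385 @ $18.80 + 177 @ $21.75 + 216 @ $20.35 + 181 @ $22.30 + 333 @ $23.10 + 15 @ $24.05 = $27,572.70
Ending inventory: 140 @ $20.55 + 273 @ $22.00 + 280 @ $24.05 = $15,617.00

COGS = $27,572.70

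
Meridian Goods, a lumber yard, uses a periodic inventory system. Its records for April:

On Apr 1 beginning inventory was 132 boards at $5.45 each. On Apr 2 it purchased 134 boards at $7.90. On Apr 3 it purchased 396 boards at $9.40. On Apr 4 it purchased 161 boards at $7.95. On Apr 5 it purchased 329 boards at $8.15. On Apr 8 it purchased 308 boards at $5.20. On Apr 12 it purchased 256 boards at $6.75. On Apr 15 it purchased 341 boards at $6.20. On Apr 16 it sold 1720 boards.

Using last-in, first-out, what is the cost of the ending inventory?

Apr 16, 1720 sold [LIFO — newest first]: 341 @ $6.20 + 256 @ $6.75 + 308 @ $5.20 + 329 @ $8.15 + 161 @ $7.95 + 325 @ $9.40 = $12,460.10
Ending inventory: 132 @ $5.45 + 134 @ $7.90 + 71 @ $9.40 = $2,445.40
Check: goods available $14,905.50 = COGS $12,460.10 + ending $2,445.40

Ending inventory = $2,445.40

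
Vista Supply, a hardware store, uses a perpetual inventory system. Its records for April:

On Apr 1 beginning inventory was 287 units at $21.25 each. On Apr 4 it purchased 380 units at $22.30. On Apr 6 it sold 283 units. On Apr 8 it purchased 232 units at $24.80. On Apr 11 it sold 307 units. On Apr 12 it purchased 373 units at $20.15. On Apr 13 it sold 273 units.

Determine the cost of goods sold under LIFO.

COGS = $19,237.95

Apr 6, 283 sold [LIFO — newest first]: 283 @ $22.30 = $6,310.90
Apr 11, 307 sold [LIFO — newest first]: 232 @ $24.80 + 75 @ $22.30 = $7,426.10
Apr 13, 273 sold [LIFO — newest first]: 273 @ $20.15 = $5,500.95
Total COGS = $6,310.90 + $7,426.10 + $5,500.95 = $19,237.95
Ending inventory: 287 @ $21.25 + 22 @ $22.30 + 100 @ $20.15 = $8,604.35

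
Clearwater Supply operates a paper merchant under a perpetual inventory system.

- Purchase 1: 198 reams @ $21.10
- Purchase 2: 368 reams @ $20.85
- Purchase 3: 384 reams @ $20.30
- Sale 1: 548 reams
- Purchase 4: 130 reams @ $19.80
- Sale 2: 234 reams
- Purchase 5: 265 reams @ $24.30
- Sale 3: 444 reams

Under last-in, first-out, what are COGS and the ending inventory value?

COGS = $26,148.40; ending inventory = $2,510.90

Sale 1 (548) [LIFO — newest first]: 384 @ $20.30 + 164 @ $20.85 = $11,214.60
Sale 2 (234) [LIFO — newest first]: 130 @ $19.80 + 104 @ $20.85 = $4,742.40
Sale 3 (444) [LIFO — newest first]: 265 @ $24.30 + 100 @ $20.85 + 79 @ $21.10 = $10,191.40
Total COGS = $11,214.60 + $4,742.40 + $10,191.40 = $26,148.40
Ending inventory: 119 @ $21.10 = $2,510.90
Check: goods available $28,659.30 = COGS $26,148.40 + ending $2,510.90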